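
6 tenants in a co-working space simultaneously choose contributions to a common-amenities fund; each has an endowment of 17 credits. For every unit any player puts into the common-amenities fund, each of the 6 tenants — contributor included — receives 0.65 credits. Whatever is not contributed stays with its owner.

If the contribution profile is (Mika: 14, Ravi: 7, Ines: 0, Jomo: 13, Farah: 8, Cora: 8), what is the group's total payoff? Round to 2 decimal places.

Total contributed: 14 + 7 + 0 + 13 + 8 + 8 = 50; total kept: 6 × 17 − 50 = 52.
The common-amenities fund pays out 0.65 × 6 × 50 = 195.00 in aggregate.
Group total = 52 + 195.00 = 247.00.

247.00 credits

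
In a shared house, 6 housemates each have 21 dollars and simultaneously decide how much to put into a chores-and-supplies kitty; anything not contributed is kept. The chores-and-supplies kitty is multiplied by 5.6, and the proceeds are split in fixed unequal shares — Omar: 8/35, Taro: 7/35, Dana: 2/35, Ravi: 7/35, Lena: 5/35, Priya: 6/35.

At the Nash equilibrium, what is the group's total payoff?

415.80 dollars

Player j's private return per contributed unit is 5.6 × (j's share). Contributing is weakly dominant for j when that share is at least 1/5.6 = 0.1786, and contributing 0 is dominant otherwise.
The shares above 0.1786 belong to Omar, Taro and Ravi, contributing 21 each; the remaining 3 contribute 0. Total contributed: 63.
The chores-and-supplies kitty pays out 5.6 × 63 = 352.80 in total (split across the unequal shares, but the aggregate is all that matters for the group sum).
The 3 free-riders keep 21 each, adding 63. Group total = 63 + 352.80 = 415.80.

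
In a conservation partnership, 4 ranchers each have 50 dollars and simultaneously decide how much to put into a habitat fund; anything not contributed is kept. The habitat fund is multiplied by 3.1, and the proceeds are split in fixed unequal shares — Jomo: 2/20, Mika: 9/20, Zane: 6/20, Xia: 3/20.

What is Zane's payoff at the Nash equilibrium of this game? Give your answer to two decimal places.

96.50 dollars

A player with share s gets back 3.1·s per unit contributed, so full contribution is dominant for anyone with s > 1/3.1 = 0.3226 and zero contribution is dominant for anyone below.
The only share above 0.3226 is Mika's 9/20, contributing 50; the remaining 3 contribute 0. Total contributed: 50.
Zane keeps 50 and receives 3.1 × 50 × 6/20 = 46.50 from the habitat fund, for a payoff of 96.50.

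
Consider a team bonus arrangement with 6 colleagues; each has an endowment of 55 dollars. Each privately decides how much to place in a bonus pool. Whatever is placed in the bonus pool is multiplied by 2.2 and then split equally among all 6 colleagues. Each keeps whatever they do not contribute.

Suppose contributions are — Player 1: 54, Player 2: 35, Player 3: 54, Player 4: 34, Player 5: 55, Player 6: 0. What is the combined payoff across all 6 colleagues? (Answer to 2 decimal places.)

Total contributed: 54 + 35 + 54 + 34 + 55 + 0 = 232; total kept: 6 × 55 − 232 = 98.
The bonus pool pays out 2.2 × 232 = 510.40 in aggregate.
Group total = 98 + 510.40 = 608.40.

608.40 dollars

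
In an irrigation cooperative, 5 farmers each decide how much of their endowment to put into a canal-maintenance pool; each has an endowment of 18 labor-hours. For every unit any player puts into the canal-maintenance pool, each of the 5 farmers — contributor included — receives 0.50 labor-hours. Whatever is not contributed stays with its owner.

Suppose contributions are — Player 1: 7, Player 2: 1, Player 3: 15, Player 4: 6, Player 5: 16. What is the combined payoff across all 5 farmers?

Total contributed: 7 + 1 + 15 + 6 + 16 = 45; total kept: 5 × 18 − 45 = 45.
The canal-maintenance pool pays out 0.50 × 5 × 45 = 112.50 in aggregate.
Group total = 45 + 112.50 = 157.50.

157.50 labor-hours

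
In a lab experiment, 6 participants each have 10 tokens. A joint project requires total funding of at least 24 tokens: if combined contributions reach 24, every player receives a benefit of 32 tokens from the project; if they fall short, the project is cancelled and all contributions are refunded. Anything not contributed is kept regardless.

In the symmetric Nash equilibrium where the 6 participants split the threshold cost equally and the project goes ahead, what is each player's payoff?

Equal share of the threshold: 24/6 = 4.
At this profile no one gains by cutting their contribution: any cut drops the total below 24, the project is cancelled, contributions are refunded, and the deviator ends with 10, which is less than 10 − 4 + 32 = 38. Contributing more than 4 just wastes the excess. So contributing exactly 4 is a best response.
Each player's payoff: 10 − 4 + 32 = 38.

38 tokens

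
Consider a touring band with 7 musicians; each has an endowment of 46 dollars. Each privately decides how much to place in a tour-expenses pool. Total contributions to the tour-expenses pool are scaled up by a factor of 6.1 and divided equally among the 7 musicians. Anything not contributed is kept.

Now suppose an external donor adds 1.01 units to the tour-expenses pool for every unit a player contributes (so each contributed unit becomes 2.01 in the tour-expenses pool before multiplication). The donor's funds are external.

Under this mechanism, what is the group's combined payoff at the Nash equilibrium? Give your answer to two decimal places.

3948.04 dollars

Under the mechanism each unit contributed yields 6.1 × 2.01 / 7 = 1.7516 back to its contributor per unit of net cost, which exceeds 1, making full contribution the dominant choice for everyone.
At the Nash equilibrium everyone contributes 46. Group total payoff = 6.1 × 2.01 × 322 = 3948.04.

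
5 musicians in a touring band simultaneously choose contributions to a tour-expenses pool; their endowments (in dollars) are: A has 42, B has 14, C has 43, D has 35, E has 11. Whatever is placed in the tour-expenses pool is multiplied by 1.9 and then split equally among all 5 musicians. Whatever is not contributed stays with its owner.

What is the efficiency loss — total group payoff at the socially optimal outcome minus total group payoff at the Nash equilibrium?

130.50 dollars

The private return per contributed unit is 1.9/5 = 0.3800 < 1 for every player regardless of endowment, so the Nash equilibrium is zero contribution and the group total is Σ E_j = 42 + 14 + 43 + 35 + 11 = 145.
Each contributed unit returns 1.900 to the group, so the social optimum is full contribution by everyone: group total = 1.900 × 145 = 275.50.
Efficiency loss = (1.900 − 1) × 145 = 130.50.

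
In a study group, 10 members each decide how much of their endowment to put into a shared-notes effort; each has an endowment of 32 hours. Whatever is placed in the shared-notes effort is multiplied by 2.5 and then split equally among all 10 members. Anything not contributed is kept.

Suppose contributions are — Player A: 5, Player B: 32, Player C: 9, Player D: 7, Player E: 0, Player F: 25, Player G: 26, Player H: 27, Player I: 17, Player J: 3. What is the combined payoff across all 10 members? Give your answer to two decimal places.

546.50 hours

Total contributed: 5 + 32 + 9 + 7 + 0 + 25 + 26 + 27 + 17 + 3 = 151; total kept: 10 × 32 − 151 = 169.
The shared-notes effort pays out 2.5 × 151 = 377.50 in aggregate.
Group total = 169 + 377.50 = 546.50.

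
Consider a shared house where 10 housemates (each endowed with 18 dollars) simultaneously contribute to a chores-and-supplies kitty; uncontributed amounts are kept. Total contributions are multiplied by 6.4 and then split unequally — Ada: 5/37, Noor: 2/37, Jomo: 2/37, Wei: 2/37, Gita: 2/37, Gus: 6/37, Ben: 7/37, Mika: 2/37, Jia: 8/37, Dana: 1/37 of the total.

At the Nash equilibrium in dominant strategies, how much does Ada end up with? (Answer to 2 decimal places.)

Each unit j contributes comes back to j as 6.4 × (j's share), so j prefers to contribute only if that share exceeds 1/6.4 = 0.1563; otherwise keeping the unit dominates.
The shares above 0.1563 belong to Gus, Ben and Jia, contributing 18 each; the remaining 7 contribute 0. Total contributed: 54.
Ada keeps 18 and receives 6.4 × 54 × 5/37 = 46.70 from the chores-and-supplies kitty, for a payoff of 64.70.

64.70 dollars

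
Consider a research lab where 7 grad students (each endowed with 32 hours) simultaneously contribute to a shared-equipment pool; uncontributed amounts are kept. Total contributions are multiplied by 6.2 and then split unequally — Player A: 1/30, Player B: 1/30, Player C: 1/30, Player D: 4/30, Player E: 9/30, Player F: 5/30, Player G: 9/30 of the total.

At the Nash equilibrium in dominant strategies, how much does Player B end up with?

A player with share s gets back 6.2·s per unit contributed, so full contribution is dominant for anyone with s > 1/6.2 = 0.1613 and zero contribution is dominant for anyone below.
Player E, Player F and Player G clear that bar, contributing 32 each; the remaining 4 contribute 0. Total contributed: 96.
Player B keeps 32 and receives 6.2 × 96 × 1/30 = 19.84 from the shared-equipment pool, for a payoff of 51.84.

51.84 hours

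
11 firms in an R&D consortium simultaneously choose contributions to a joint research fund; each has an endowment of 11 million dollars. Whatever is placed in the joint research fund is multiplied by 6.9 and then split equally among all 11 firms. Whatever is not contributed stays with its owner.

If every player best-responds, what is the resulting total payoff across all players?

121.00 million dollars

Each contributed unit returns 6.9/11 = 0.6273 to its contributor — below 1 — so contributing 0 is dominant for every player. At the Nash equilibrium everyone keeps their 11, and the group total is 11 × 11 = 121.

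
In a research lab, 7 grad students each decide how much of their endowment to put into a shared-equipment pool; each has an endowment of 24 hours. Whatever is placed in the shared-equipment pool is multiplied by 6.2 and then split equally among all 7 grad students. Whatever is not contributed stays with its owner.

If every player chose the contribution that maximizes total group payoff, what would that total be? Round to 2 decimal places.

1041.60 hours

Each contributed unit returns 6.200 to the group as a whole (0.8857 to each of 7 players), which exceeds 1, so the social optimum is full contribution: group total = 6.200 × 168 = 1041.60.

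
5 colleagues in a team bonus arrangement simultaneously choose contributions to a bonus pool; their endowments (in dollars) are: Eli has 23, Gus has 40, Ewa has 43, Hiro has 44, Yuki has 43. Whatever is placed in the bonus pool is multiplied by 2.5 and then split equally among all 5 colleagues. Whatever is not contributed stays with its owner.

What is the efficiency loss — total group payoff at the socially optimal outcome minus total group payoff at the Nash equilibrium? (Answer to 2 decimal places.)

The private return per contributed unit is 2.5/5 = 0.5000 < 1 for every player regardless of endowment, so the Nash equilibrium is zero contribution and the group total is Σ E_j = 23 + 40 + 43 + 44 + 43 = 193.
Each contributed unit returns 2.500 to the group, so the social optimum is full contribution by everyone: group total = 2.500 × 193 = 482.50.
Efficiency loss = (2.500 − 1) × 193 = 289.50.

289.50 dollars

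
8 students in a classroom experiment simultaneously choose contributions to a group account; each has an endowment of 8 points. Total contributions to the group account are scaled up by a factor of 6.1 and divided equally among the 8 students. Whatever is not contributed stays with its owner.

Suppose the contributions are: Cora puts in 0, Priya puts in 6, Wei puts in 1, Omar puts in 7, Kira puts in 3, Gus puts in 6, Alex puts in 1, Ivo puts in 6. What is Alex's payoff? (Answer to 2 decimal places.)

Total contributed: 0 + 6 + 1 + 7 + 3 + 6 + 1 + 6 = 30.
Each receives 6.1 × 30 / 8 = 22.88 from the group account.
Alex keeps 8 − 1 = 7, so Alex's payoff is 7 + 22.88 = 29.88.

29.88 points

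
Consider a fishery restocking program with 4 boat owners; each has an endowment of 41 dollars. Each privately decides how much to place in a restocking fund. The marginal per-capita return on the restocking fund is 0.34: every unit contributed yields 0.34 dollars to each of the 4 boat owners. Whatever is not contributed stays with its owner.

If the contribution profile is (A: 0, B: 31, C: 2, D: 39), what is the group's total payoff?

Total contributed: 0 + 31 + 2 + 39 = 72; total kept: 4 × 41 − 72 = 92.
The restocking fund pays out 0.34 × 4 × 72 = 97.92 in aggregate.
Group total = 92 + 97.92 = 189.92.

189.92 dollars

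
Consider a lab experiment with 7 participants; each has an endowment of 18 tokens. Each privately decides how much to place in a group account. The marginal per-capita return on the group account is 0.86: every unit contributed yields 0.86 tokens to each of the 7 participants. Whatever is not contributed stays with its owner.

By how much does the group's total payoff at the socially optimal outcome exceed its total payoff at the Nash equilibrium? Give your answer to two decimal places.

The private return per contributed unit is 0.86 < 1, so contributing 0 is dominant for every player. At the Nash equilibrium everyone keeps their 18, and the group total is 7 × 18 = 126.
Each contributed unit returns 6.020 to the group as a whole (0.86 to each of 7 players), which exceeds 1, so the social optimum is full contribution: group total = 6.020 × 126 = 758.52.
Efficiency loss = 758.52 − 126 = 632.52.

632.52 tokens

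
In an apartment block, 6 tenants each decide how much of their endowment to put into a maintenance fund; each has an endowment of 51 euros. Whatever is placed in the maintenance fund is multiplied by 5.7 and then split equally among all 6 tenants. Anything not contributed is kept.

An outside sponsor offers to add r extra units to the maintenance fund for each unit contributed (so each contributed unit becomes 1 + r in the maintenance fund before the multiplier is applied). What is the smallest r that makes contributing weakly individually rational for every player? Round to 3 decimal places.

With matching at rate r, one contributed unit becomes (1 + r) in the maintenance fund and returns 5.7 × (1 + r) / 6 to the contributor.
Setting this equal to 1: 1 + r = 6/5.7 = 1.0526.
So the minimum matching rate is r = 1.0526 − 1 = 0.053.

0.053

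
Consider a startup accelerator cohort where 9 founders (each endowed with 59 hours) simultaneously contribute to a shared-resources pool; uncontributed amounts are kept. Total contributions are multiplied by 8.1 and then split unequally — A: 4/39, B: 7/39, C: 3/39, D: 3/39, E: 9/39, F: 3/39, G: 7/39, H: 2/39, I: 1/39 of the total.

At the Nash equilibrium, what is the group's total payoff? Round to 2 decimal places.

1787.70 hours

Player j's private return per contributed unit is 8.1 × (j's share). Contributing is weakly dominant for j when that share is at least 1/8.1 = 0.1235, and contributing 0 is dominant otherwise.
The shares above 0.1235 belong to B, E and G, contributing 59 each; the remaining 6 contribute 0. Total contributed: 177.
The shared-resources pool pays out 8.1 × 177 = 1433.70 in total (split across the unequal shares, but the aggregate is all that matters for the group sum).
The 6 free-riders keep 59 each, adding 354. Group total = 354 + 1433.70 = 1787.70.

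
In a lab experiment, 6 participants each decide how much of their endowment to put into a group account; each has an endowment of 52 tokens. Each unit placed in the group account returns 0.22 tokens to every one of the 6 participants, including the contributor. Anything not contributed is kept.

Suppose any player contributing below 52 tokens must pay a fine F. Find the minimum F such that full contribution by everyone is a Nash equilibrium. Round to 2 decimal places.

40.56 tokens

Given the others contribute fully, the best deviation is to contribute 0 (any partial contribution still incurs the fine and gives up units whose private return 0.22 is below 1).
Deviating from 52 to 0 saves 52 tokens but forfeits the deviator's share of the drop in the group account: 0.22 × 52 = 11.44.
So the deviation gain is 52 − 11.44 = 40.56, and the fine must be at least 40.56 tokens to wipe it out.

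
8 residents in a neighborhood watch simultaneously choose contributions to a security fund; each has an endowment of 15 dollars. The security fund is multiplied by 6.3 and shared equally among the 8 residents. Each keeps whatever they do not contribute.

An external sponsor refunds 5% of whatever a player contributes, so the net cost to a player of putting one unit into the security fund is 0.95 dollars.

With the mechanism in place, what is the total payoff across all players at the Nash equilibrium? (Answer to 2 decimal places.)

The effective private return is (6.3/8) / 0.95 = 0.8289, which is still under 1, so the mechanism doesn't change anyone's dominant strategy: zero contribution.
Everyone keeps their endowment and the group total is 8 × 15 = 120.

120.00 dollars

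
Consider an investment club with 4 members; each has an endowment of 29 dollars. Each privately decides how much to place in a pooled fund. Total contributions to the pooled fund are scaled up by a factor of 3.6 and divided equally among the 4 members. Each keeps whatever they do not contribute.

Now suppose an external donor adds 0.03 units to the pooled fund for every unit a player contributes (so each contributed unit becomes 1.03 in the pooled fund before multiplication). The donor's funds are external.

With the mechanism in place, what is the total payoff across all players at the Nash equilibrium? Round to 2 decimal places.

Even with the mechanism, each unit contributed returns only 3.6 × 1.03 / 4 = 0.9270 per unit of net cost, so contributing nothing is still dominant.
Everyone keeps their endowment and the group total is 4 × 29 = 116.

116.00 dollars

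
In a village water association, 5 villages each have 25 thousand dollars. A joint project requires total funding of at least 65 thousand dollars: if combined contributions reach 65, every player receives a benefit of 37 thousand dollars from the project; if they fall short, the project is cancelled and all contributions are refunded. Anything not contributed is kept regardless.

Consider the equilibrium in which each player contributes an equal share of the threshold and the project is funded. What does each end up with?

49 thousand dollars

Equal share of the threshold: 65/5 = 13.
At this profile no one gains by cutting their contribution: any cut drops the total below 65, the project is cancelled, contributions are refunded, and the deviator ends with 25, which is less than 25 − 13 + 37 = 49. Contributing more than 13 just wastes the excess. So contributing exactly 13 is a best response.
Each player's payoff: 25 − 13 + 37 = 49.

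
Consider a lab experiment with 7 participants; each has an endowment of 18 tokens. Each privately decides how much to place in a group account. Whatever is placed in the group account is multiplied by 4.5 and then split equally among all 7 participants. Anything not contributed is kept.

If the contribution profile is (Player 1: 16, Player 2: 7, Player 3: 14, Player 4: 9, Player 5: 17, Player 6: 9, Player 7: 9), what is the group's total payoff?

409.50 tokens

Total contributed: 16 + 7 + 14 + 9 + 17 + 9 + 9 = 81; total kept: 7 × 18 − 81 = 45.
The group account pays out 4.5 × 81 = 364.50 in aggregate.
Group total = 45 + 364.50 = 409.50.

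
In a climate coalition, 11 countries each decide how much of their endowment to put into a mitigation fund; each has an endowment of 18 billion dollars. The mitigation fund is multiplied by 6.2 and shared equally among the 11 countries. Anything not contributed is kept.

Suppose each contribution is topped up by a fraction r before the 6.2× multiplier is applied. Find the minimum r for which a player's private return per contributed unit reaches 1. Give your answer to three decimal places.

With matching at rate r, one contributed unit becomes (1 + r) in the mitigation fund and returns 6.2 × (1 + r) / 11 to the contributor.
Setting this equal to 1: 1 + r = 11/6.2 = 1.7742.
So the minimum matching rate is r = 1.7742 − 1 = 0.774.

0.774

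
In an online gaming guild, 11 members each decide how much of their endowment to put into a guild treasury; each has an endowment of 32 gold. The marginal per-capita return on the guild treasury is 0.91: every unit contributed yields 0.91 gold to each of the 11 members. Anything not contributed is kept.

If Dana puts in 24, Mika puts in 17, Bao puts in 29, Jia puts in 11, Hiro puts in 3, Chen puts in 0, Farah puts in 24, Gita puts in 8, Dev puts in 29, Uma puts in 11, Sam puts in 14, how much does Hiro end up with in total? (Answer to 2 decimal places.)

183.70 gold

Total contributed: 24 + 17 + 29 + 11 + 3 + 0 + 24 + 8 + 29 + 11 + 14 = 170.
Each receives 0.91 × 170 = 154.70 from the guild treasury.
Hiro keeps 32 − 3 = 29, so Hiro's payoff is 29 + 154.70 = 183.70.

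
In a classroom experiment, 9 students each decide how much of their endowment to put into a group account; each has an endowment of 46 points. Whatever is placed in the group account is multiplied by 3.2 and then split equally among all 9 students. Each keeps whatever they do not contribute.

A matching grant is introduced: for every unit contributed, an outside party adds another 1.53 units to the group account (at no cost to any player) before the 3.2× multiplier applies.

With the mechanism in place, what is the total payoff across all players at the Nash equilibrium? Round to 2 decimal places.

414.00 points

The effective private return is 3.2 × 2.53 / 9 = 0.8996, which is still under 1, so the mechanism doesn't change anyone's dominant strategy: zero contribution.
Everyone keeps their endowment and the group total is 9 × 46 = 414.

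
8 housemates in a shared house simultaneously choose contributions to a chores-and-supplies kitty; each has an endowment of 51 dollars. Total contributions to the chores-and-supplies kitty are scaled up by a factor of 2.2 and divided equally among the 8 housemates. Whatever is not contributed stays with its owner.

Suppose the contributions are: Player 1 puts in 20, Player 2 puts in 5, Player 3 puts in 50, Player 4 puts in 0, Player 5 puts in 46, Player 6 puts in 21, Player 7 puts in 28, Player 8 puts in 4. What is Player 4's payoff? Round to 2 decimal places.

Total contributed: 20 + 5 + 50 + 0 + 46 + 21 + 28 + 4 = 174.
Each receives 2.2 × 174 / 8 = 47.85 from the chores-and-supplies kitty.
Player 4 keeps 51 − 0 = 51, so Player 4's payoff is 51 + 47.85 = 98.85.

98.85 dollars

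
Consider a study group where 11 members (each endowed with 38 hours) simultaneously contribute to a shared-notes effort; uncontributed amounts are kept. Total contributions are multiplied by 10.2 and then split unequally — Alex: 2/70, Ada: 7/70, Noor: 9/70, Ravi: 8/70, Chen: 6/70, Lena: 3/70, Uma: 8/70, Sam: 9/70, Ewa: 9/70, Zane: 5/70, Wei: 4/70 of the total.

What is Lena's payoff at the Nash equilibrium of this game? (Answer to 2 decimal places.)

Each unit j contributes comes back to j as 10.2 × (j's share), so j prefers to contribute only if that share exceeds 1/10.2 = 0.0980; otherwise keeping the unit dominates.
Ada, Noor, Ravi, Uma, Sam and Ewa are above the threshold, contributing 38 each; the remaining 5 contribute 0. Total contributed: 228.
Lena keeps 38 and receives 10.2 × 228 × 3/70 = 99.67 from the shared-notes effort, for a payoff of 137.67.

137.67 hours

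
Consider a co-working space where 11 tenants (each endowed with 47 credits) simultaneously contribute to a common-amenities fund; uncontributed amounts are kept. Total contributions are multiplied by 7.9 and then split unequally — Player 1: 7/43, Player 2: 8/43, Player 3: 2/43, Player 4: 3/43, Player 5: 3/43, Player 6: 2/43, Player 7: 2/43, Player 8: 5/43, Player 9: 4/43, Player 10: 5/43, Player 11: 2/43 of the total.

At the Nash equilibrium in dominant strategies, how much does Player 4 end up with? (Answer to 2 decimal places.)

98.81 credits

Each unit j contributes comes back to j as 7.9 × (j's share), so j prefers to contribute only if that share exceeds 1/7.9 = 0.1266; otherwise keeping the unit dominates.
Player 1 and Player 2 clear that bar, contributing 47 each; the remaining 9 contribute 0. Total contributed: 94.
Player 4 keeps 47 and receives 7.9 × 94 × 3/43 = 51.81 from the common-amenities fund, for a payoff of 98.81.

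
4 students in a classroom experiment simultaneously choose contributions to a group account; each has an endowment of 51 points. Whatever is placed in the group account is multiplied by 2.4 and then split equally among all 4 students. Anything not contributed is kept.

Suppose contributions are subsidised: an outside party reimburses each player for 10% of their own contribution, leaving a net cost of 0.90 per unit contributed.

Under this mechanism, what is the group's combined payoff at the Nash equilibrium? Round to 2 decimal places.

Even with the mechanism, each unit contributed returns only (2.4/4) / 0.90 = 0.6667 per unit of net cost, so contributing nothing is still dominant.
Everyone keeps their endowment and the group total is 4 × 51 = 204.

204.00 points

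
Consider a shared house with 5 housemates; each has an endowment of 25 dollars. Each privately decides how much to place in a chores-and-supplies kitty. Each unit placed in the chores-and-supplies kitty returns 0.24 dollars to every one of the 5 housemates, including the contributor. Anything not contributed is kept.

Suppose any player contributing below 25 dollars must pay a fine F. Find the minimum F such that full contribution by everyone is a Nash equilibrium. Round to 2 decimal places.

Given the others contribute fully, the best deviation is to contribute 0 (any partial contribution still incurs the fine and gives up units whose private return 0.24 is below 1).
Deviating from 25 to 0 saves 25 dollars but forfeits the deviator's share of the drop in the chores-and-supplies kitty: 0.24 × 25 = 6.00.
So the deviation gain is 25 − 6.00 = 19.00, and the fine must be at least 19.00 dollars to wipe it out.

19.00 dollars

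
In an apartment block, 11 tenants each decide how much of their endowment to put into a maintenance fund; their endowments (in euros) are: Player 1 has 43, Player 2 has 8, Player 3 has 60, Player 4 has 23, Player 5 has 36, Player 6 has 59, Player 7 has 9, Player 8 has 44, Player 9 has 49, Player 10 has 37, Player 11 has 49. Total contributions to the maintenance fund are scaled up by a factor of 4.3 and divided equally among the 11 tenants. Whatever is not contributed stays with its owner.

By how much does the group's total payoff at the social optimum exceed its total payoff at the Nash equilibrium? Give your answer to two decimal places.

1376.10 euros

The private return per contributed unit is 4.3/11 = 0.3909 < 1 for every player regardless of endowment, so the Nash equilibrium is zero contribution and the group total is Σ E_j = 43 + 8 + 60 + 23 + 36 + 59 + 9 + 44 + 49 + 37 + 49 = 417.
Each contributed unit returns 4.300 to the group, so the social optimum is full contribution by everyone: group total = 4.300 × 417 = 1793.10.
Efficiency loss = (4.300 − 1) × 417 = 1376.10.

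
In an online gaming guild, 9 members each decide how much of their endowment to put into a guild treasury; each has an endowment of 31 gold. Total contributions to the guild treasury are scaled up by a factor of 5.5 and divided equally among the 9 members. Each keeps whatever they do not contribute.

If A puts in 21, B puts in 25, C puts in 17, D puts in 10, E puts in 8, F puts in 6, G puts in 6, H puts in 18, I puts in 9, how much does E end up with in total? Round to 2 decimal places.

Total contributed: 21 + 25 + 17 + 10 + 8 + 6 + 6 + 18 + 9 = 120.
Each receives 5.5 × 120 / 9 = 73.33 from the guild treasury.
E keeps 31 − 8 = 23, so E's payoff is 23 + 73.33 = 96.33.

96.33 gold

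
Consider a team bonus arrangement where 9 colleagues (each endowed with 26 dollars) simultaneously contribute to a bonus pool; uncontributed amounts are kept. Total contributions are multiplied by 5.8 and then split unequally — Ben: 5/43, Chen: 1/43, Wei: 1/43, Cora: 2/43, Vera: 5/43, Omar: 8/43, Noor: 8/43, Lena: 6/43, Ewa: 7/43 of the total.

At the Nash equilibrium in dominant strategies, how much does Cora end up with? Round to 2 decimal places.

Each unit j contributes comes back to j as 5.8 × (j's share), so j prefers to contribute only if that share exceeds 1/5.8 = 0.1724; otherwise keeping the unit dominates.
Omar and Noor clear that bar, contributing 26 each; the remaining 7 contribute 0. Total contributed: 52.
Cora keeps 26 and receives 5.8 × 52 × 2/43 = 14.03 from the bonus pool, for a payoff of 40.03.

40.03 dollars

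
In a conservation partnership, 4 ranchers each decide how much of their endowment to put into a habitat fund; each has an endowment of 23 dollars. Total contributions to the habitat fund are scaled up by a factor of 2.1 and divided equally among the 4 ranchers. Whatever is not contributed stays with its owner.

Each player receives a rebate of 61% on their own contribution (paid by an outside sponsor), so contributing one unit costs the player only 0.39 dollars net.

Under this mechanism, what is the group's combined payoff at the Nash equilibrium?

249.32 dollars

With the mechanism, a contributed unit returns (2.1/4) / 0.39 = 1.3462 per unit of net cost to the contributor — now above 1 — so contributing fully is weakly dominant for every player.
So the Nash equilibrium is full contribution by all 4; the group earns 4 × (23 × 0.61 + 2.1 × 23) = 249.32.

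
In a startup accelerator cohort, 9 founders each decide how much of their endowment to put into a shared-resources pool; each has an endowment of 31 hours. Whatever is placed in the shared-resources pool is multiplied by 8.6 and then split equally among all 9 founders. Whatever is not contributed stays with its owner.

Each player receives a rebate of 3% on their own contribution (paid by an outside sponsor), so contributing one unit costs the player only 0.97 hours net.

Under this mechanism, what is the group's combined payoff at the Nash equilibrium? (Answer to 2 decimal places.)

The effective private return is (8.6/9) / 0.97 = 0.9851, which is still under 1, so the mechanism doesn't change anyone's dominant strategy: zero contribution.
Everyone keeps their endowment and the group total is 9 × 31 = 279.

279.00 hours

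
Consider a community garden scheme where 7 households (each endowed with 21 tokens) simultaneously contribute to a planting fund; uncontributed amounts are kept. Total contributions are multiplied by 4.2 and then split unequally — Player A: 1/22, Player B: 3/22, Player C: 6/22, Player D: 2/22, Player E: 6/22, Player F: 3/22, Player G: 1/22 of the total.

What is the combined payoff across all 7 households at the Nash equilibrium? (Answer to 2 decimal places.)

Player j's private return per contributed unit is 4.2 × (j's share). Contributing is weakly dominant for j when that share is at least 1/4.2 = 0.2381, and contributing 0 is dominant otherwise.
Player C and Player E clear that bar, contributing 21 each; the remaining 5 contribute 0. Total contributed: 42.
The planting fund pays out 4.2 × 42 = 176.40 in total (split across the unequal shares, but the aggregate is all that matters for the group sum).
The 5 free-riders keep 21 each, adding 105. Group total = 105 + 176.40 = 281.40.

281.40 tokens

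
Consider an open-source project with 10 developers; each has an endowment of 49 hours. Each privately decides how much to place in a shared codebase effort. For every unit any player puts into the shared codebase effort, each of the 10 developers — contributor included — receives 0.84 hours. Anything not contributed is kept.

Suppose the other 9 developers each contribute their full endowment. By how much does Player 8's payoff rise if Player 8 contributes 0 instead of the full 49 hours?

7.84 hours

Switching from a contribution of 49 to 0 lets Player 8 keep an extra 49 hours, but lowers the shared codebase effort by 49, which costs Player 8 their own share of that drop: 0.84 × 49 = 41.16.
Net gain = 49 − 41.16 = 7.84. The private return per contributed unit (0.84) is below 1, so free-riding is indeed the best response regardless of what the others do.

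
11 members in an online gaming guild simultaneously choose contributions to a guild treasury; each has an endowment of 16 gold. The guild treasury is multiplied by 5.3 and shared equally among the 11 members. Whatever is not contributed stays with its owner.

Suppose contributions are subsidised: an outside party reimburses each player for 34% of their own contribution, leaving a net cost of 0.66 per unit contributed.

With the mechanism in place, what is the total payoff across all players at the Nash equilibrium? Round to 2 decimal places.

176.00 gold

The effective private return is (5.3/11) / 0.66 = 0.7300, which is still under 1, so the mechanism doesn't change anyone's dominant strategy: zero contribution.
At the Nash equilibrium no one contributes; group total payoff = 11 × 16 = 176.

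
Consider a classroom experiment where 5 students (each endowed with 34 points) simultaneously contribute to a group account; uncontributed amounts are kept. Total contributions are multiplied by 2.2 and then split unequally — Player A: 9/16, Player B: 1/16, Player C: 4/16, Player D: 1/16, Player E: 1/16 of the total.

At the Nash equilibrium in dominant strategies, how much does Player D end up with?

A player with share s gets back 2.2·s per unit contributed, so full contribution is dominant for anyone with s > 1/2.2 = 0.4545 and zero contribution is dominant for anyone below.
The only share above 0.4545 is Player A's 9/16, contributing 34; the remaining 4 contribute 0. Total contributed: 34.
Player D keeps 34 and receives 2.2 × 34 × 1/16 = 4.68 from the group account, for a payoff of 38.68.

38.68 points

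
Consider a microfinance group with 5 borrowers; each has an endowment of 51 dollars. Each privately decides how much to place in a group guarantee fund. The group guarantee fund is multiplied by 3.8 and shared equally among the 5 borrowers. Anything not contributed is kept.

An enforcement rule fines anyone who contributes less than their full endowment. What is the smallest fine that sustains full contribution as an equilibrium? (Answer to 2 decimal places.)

Given the others contribute fully, the best deviation is to contribute 0 (any partial contribution still incurs the fine and gives up units whose private return 0.7600 is below 1).
Deviating from 51 to 0 saves 51 dollars but forfeits the deviator's share of the drop in the group guarantee fund: 3.8/5 × 51 = 38.76.
So the deviation gain is 51 − 38.76 = 12.24, and the fine must be at least 12.24 dollars to wipe it out.

12.24 dollars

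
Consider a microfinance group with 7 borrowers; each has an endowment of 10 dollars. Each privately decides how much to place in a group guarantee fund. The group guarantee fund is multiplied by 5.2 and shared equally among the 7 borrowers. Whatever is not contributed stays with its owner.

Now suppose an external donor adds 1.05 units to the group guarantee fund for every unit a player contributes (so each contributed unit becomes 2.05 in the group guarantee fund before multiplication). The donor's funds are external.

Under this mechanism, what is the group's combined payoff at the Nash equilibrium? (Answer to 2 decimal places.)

Under the mechanism each unit contributed yields 5.2 × 2.05 / 7 = 1.5229 back to its contributor per unit of net cost, which exceeds 1, making full contribution the dominant choice for everyone.
At the Nash equilibrium everyone contributes 10. Group total payoff = 5.2 × 2.05 × 70 = 746.20.

746.20 dollars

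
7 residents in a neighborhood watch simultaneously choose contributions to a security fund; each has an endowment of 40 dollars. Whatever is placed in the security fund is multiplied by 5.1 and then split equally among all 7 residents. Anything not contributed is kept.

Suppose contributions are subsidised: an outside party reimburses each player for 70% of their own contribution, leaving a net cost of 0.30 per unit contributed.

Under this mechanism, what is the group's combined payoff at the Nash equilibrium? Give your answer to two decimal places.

1624.00 dollars

With the mechanism, a contributed unit returns (5.1/7) / 0.30 = 2.4286 per unit of net cost to the contributor — now above 1 — so contributing fully is weakly dominant for every player.
So the Nash equilibrium is full contribution by all 7; the group earns 7 × (40 × 0.70 + 5.1 × 40) = 1624.00.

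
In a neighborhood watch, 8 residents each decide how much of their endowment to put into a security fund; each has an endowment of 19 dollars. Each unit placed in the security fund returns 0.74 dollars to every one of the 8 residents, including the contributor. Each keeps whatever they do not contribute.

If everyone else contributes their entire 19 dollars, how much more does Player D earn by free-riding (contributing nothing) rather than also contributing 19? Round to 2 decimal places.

4.94 dollars

Switching from a contribution of 19 to 0 lets Player D keep an extra 19 dollars, but lowers the security fund by 19, which costs Player D their own share of that drop: 0.74 × 19 = 14.06.
Net gain = 19 − 14.06 = 4.94. The private return per contributed unit (0.74) is below 1, so free-riding is indeed the best response regardless of what the others do.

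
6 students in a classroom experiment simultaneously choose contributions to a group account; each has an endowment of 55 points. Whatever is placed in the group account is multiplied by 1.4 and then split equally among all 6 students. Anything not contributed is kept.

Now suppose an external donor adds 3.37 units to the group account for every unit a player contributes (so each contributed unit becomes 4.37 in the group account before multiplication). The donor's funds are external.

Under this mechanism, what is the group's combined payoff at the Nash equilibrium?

With the mechanism, a contributed unit returns 1.4 × 4.37 / 6 = 1.0197 per unit of net cost to the contributor — now above 1 — so contributing fully is weakly dominant for every player.
At the Nash equilibrium everyone contributes 55. Group total payoff = 1.4 × 4.37 × 330 = 2018.94.

2018.94 points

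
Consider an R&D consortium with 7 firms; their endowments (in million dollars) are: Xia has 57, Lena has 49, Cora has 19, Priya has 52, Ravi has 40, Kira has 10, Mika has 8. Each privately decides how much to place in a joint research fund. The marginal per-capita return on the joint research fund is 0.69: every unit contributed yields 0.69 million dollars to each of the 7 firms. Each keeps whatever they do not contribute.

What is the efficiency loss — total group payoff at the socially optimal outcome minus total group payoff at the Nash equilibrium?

900.05 million dollars

The private return per contributed unit is 0.69 < 1 for everyone, so the Nash equilibrium is zero contribution and the group total is Σ E_j = 57 + 49 + 19 + 52 + 40 + 10 + 8 = 235.
Each contributed unit returns 4.830 to the group, so the social optimum is full contribution by everyone: group total = 4.830 × 235 = 1135.05.
Efficiency loss = (4.830 − 1) × 235 = 900.05.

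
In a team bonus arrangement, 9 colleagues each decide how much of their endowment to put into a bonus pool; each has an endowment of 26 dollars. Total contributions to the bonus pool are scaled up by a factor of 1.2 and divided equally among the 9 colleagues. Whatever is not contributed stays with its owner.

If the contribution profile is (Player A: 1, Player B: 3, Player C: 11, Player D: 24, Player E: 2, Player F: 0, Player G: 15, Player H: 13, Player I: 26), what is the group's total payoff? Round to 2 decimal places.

Total contributed: 1 + 3 + 11 + 24 + 2 + 0 + 15 + 13 + 26 = 95; total kept: 9 × 26 − 95 = 139.
The bonus pool pays out 1.2 × 95 = 114.00 in aggregate.
Group total = 139 + 114.00 = 253.00.

253.00 dollars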